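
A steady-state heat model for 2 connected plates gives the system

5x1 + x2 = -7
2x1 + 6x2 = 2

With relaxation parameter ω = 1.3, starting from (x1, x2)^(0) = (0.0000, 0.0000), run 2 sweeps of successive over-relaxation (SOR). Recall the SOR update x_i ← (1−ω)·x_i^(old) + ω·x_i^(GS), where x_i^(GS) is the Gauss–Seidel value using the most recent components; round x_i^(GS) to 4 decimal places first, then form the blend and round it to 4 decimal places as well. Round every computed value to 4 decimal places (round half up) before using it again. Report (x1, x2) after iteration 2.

(-1.5917, 0.7565)

Iteration 1:
  x1: GS value = (-7 - (1)·0.0000) / (5) = -1.4000;  x1 ← (1−ω)·0.0000 + ω·-1.4000 = -1.8200
  x2: GS value = (2 - (2)·-1.8200) / (6) = 0.9400;  x2 ← (1−ω)·0.0000 + ω·0.9400 = 1.2220
Iteration 2:
  x1: GS value = (-7 - (1)·1.2220) / (5) = -1.6444;  x1 ← (1−ω)·-1.8200 + ω·-1.6444 = -1.5917
  x2: GS value = (2 - (2)·-1.5917) / (6) = 0.8639;  x2 ← (1−ω)·1.2220 + ω·0.8639 = 0.7565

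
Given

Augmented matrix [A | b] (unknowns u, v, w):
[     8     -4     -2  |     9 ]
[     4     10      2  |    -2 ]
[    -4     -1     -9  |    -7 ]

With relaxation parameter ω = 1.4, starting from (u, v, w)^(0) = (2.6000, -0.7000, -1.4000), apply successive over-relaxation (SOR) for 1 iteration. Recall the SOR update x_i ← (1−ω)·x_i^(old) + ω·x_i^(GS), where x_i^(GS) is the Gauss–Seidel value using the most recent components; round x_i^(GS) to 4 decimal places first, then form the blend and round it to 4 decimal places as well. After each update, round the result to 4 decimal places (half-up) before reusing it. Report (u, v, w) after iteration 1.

(-0.4450, 0.6412, 1.8260)

Iteration 1:
  u: GS value = (9 - (-4)·-0.7000 - (-2)·-1.4000) / (8) = 0.4250;  u ← (1−ω)·2.6000 + ω·0.4250 = -0.4450
  v: GS value = (-2 - (4)·-0.4450 - (2)·-1.4000) / (10) = 0.2580;  v ← (1−ω)·-0.7000 + ω·0.2580 = 0.6412
  w: GS value = (-7 - (-4)·-0.4450 - (-1)·0.6412) / (-9) = 0.9043;  w ← (1−ω)·-1.4000 + ω·0.9043 = 1.8260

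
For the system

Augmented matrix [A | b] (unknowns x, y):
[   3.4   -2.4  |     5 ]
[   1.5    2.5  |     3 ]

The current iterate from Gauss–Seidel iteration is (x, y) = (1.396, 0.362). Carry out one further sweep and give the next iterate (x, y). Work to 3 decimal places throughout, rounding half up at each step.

One sweep:
  x = (5 - (-2.4)·0.362) / (3.4) = 1.726
  y = (3 - (1.5)·1.726) / (2.5) = 0.164

(1.726, 0.164)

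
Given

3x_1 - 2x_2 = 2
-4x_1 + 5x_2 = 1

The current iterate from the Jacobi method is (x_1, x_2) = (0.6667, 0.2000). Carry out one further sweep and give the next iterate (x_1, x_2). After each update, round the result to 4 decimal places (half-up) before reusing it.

One sweep:
  x_1 = (2 - (-2)·0.2000) / (3) = 0.8000
  x_2 = (1 - (-4)·0.6667) / (5) = 0.7334

(0.8000, 0.7334)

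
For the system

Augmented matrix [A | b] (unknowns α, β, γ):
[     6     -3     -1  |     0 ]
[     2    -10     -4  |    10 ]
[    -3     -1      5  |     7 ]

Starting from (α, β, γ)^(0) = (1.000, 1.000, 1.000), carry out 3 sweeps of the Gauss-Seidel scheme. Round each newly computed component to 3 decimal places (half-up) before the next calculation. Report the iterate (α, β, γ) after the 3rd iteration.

(-0.708, -1.476, 0.680)

Iteration 1:
  α = (0 - (-3)·1.000 - (-1)·1.000) / (6) = 0.667
  β = (10 - (2)·0.667 - (-4)·1.000) / (-10) = -1.267
  γ = (7 - (-3)·0.667 - (-1)·-1.267) / (5) = 1.547
Iteration 2:
  α = (0 - (-3)·-1.267 - (-1)·1.547) / (6) = -0.376
  β = (10 - (2)·-0.376 - (-4)·1.547) / (-10) = -1.694
  γ = (7 - (-3)·-0.376 - (-1)·-1.694) / (5) = 0.836
Iteration 3:
  α = (0 - (-3)·-1.694 - (-1)·0.836) / (6) = -0.708
  β = (10 - (2)·-0.708 - (-4)·0.836) / (-10) = -1.476
  γ = (7 - (-3)·-0.708 - (-1)·-1.476) / (5) = 0.680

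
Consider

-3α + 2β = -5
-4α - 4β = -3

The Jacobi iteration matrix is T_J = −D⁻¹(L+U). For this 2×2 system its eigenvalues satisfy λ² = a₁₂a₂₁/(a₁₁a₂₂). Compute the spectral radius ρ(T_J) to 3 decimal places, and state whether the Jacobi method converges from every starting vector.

a₁₂a₂₁/(a₁₁a₂₂) = (2)·(-4) / ((-3)·(-4)) = -0.666667
ρ = √|-0.666667| = √0.666667 = 0.816
ρ < 1, so Jacobi converges

0.816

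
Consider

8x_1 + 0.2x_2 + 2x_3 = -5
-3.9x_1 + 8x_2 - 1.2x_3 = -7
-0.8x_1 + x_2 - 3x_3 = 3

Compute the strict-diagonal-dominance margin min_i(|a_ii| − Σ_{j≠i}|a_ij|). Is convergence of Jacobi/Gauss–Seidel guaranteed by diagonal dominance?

row 1: |8| − (0.2+2) = 5.8
row 2: |8| − (3.9+1.2) = 2.9
row 3: |-3| − (0.8+1) = 1.2
minimum over rows = 1.2 → strictly diagonally dominant (convergence guaranteed)

1.2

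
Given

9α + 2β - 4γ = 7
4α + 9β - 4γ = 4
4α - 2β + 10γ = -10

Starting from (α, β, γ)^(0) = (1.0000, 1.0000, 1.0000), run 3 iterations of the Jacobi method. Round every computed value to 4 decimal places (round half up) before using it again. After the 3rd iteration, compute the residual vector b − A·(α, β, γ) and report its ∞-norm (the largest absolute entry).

Iteration 1:
  α = (7 - (2)·1.0000 - (-4)·1.0000) / (9) = 1.0000
  β = (4 - (4)·1.0000 - (-4)·1.0000) / (9) = 0.4444
  γ = (-10 - (4)·1.0000 - (-2)·1.0000) / (10) = -1.2000
Iteration 2:
  α = (7 - (2)·0.4444 - (-4)·-1.2000) / (9) = 0.1457
  β = (4 - (4)·1.0000 - (-4)·-1.2000) / (9) = -0.5333
  γ = (-10 - (4)·1.0000 - (-2)·0.4444) / (10) = -1.3111
Iteration 3:
  α = (7 - (2)·-0.5333 - (-4)·-1.3111) / (9) = 0.3136
  β = (4 - (4)·0.1457 - (-4)·-1.3111) / (9) = -0.2030
  γ = (-10 - (4)·0.1457 - (-2)·-0.5333) / (10) = -1.1649
Residual b − A·x = (-0.0760, -0.0870, -0.0114); ∞-norm = 0.0870

0.0870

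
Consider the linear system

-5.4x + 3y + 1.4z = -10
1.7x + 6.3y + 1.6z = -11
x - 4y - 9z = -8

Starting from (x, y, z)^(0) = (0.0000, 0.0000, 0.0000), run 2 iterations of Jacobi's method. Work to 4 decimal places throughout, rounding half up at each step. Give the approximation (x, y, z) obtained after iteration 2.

(1.1123, -2.4715, 1.8707)

Iteration 1:
  x = (-10 - (3)·0.0000 - (1.4)·0.0000) / (-5.4) = 1.8519
  y = (-11 - (1.7)·0.0000 - (1.6)·0.0000) / (6.3) = -1.7460
  z = (-8 - (1)·0.0000 - (-4)·0.0000) / (-9) = 0.8889
Iteration 2:
  x = (-10 - (3)·-1.7460 - (1.4)·0.8889) / (-5.4) = 1.1123
  y = (-11 - (1.7)·1.8519 - (1.6)·0.8889) / (6.3) = -2.4715
  z = (-8 - (1)·1.8519 - (-4)·-1.7460) / (-9) = 1.8707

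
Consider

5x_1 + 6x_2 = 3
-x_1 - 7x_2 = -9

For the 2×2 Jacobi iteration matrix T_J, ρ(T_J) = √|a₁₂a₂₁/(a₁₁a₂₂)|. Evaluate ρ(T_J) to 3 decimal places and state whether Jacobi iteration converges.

0.414

a₁₂a₂₁/(a₁₁a₂₂) = (6)·(-1) / ((5)·(-7)) = 0.171429
ρ = √|0.171429| = √0.171429 = 0.414
ρ < 1, so Jacobi converges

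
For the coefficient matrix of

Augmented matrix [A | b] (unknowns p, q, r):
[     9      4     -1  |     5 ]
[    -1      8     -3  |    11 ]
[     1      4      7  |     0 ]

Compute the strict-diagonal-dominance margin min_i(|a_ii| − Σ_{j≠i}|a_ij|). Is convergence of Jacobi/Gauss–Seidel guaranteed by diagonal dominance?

row 1: |9| − (4+1) = 4
row 2: |8| − (1+3) = 4
row 3: |7| − (1+4) = 2
minimum over rows = 2 → strictly diagonally dominant (convergence guaranteed)

2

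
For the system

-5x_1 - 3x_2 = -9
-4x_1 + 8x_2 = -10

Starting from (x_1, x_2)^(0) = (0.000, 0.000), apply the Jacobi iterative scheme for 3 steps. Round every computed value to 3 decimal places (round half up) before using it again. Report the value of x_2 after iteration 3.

Iteration 1:
  x_1 = (-9 - (-3)·0.000) / (-5) = 1.800
  x_2 = (-10 - (-4)·0.000) / (8) = -1.250
Iteration 2:
  x_1 = (-9 - (-3)·-1.250) / (-5) = 2.550
  x_2 = (-10 - (-4)·1.800) / (8) = -0.350
Iteration 3:
  x_1 = (-9 - (-3)·-0.350) / (-5) = 2.010
  x_2 = (-10 - (-4)·2.550) / (8) = 0.025

0.025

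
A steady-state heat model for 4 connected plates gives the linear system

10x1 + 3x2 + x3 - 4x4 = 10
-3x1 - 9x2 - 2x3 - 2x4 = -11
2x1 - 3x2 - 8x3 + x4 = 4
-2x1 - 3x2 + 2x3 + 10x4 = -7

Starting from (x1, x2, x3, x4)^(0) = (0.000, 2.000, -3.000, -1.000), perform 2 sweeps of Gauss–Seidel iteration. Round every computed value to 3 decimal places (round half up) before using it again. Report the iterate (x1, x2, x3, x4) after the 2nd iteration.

(0.617, 1.257, -0.789, -0.042)

Iteration 1:
  x1 = (10 - (3)·2.000 - (1)·-3.000 - (-4)·-1.000) / (10) = 0.300
  x2 = (-11 - (-3)·0.300 - (-2)·-3.000 - (-2)·-1.000) / (-9) = 2.011
  x3 = (4 - (2)·0.300 - (-3)·2.011 - (1)·-1.000) / (-8) = -1.304
  x4 = (-7 - (-2)·0.300 - (-3)·2.011 - (2)·-1.304) / (10) = 0.224
Iteration 2:
  x1 = (10 - (3)·2.011 - (1)·-1.304 - (-4)·0.224) / (10) = 0.617
  x2 = (-11 - (-3)·0.617 - (-2)·-1.304 - (-2)·0.224) / (-9) = 1.257
  x3 = (4 - (2)·0.617 - (-3)·1.257 - (1)·0.224) / (-8) = -0.789
  x4 = (-7 - (-2)·0.617 - (-3)·1.257 - (2)·-0.789) / (10) = -0.042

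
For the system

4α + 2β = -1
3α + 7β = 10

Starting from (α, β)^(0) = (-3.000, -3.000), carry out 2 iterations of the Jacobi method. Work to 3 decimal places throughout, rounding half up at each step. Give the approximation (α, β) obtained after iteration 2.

Iteration 1:
  α = (-1 - (2)·-3.000) / (4) = 1.250
  β = (10 - (3)·-3.000) / (7) = 2.714
Iteration 2:
  α = (-1 - (2)·2.714) / (4) = -1.607
  β = (10 - (3)·1.250) / (7) = 0.893

(-1.607, 0.893)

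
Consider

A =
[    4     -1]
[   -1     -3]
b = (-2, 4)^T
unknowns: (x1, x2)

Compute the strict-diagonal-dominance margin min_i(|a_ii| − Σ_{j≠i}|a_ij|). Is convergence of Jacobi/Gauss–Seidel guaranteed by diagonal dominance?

row 1: |4| − (1) = 3
row 2: |-3| − (1) = 2
minimum over rows = 2 → strictly diagonally dominant (convergence guaranteed)

2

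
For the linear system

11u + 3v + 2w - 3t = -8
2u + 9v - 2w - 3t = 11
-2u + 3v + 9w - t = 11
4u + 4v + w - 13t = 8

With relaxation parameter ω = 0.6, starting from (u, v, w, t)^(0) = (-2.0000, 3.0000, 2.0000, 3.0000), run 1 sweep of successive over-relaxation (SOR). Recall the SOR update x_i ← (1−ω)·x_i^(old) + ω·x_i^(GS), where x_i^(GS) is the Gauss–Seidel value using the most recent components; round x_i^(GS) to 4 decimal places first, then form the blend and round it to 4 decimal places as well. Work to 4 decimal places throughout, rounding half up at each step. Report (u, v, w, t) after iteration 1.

Iteration 1:
  u: GS value = (-8 - (3)·3.0000 - (2)·2.0000 - (-3)·3.0000) / (11) = -1.0909;  u ← (1−ω)·-2.0000 + ω·-1.0909 = -1.4545
  v: GS value = (11 - (2)·-1.4545 - (-2)·2.0000 - (-3)·3.0000) / (9) = 2.9899;  v ← (1−ω)·3.0000 + ω·2.9899 = 2.9939
  w: GS value = (11 - (-2)·-1.4545 - (3)·2.9939 - (-1)·3.0000) / (9) = 0.2344;  w ← (1−ω)·2.0000 + ω·0.2344 = 0.9406
  t: GS value = (8 - (4)·-1.4545 - (4)·2.9939 - (1)·0.9406) / (-13) = -0.0694;  t ← (1−ω)·3.0000 + ω·-0.0694 = 1.1584

(-1.4545, 2.9939, 0.9406, 1.1584)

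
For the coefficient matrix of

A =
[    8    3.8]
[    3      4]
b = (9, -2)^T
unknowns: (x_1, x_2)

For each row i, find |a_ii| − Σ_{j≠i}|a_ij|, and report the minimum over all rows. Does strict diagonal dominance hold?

1

row 1: |8| − (3.8) = 4.2
row 2: |4| − (3) = 1
minimum over rows = 1 → strictly diagonally dominant (convergence guaranteed)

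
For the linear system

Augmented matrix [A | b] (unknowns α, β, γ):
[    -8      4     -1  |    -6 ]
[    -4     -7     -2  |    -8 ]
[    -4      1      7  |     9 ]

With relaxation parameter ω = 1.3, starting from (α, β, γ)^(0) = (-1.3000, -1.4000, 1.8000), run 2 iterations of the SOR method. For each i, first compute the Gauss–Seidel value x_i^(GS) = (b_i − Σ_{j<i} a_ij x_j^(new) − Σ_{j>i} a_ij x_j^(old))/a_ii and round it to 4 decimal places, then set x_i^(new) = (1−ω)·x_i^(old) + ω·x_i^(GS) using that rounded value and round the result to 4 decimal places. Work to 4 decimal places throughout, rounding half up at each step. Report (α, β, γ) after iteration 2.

(1.4821, -0.3383, 2.5219)

Iteration 1:
  α: GS value = (-6 - (4)·-1.4000 - (-1)·1.8000) / (-8) = -0.1750;  α ← (1−ω)·-1.3000 + ω·-0.1750 = 0.1625
  β: GS value = (-8 - (-4)·0.1625 - (-2)·1.8000) / (-7) = 0.5357;  β ← (1−ω)·-1.4000 + ω·0.5357 = 1.1164
  γ: GS value = (9 - (-4)·0.1625 - (1)·1.1164) / (7) = 1.2191;  γ ← (1−ω)·1.8000 + ω·1.2191 = 1.0448
Iteration 2:
  α: GS value = (-6 - (4)·1.1164 - (-1)·1.0448) / (-8) = 1.1776;  α ← (1−ω)·0.1625 + ω·1.1776 = 1.4821
  β: GS value = (-8 - (-4)·1.4821 - (-2)·1.0448) / (-7) = -0.0026;  β ← (1−ω)·1.1164 + ω·-0.0026 = -0.3383
  γ: GS value = (9 - (-4)·1.4821 - (1)·-0.3383) / (7) = 2.1810;  γ ← (1−ω)·1.0448 + ω·2.1810 = 2.5219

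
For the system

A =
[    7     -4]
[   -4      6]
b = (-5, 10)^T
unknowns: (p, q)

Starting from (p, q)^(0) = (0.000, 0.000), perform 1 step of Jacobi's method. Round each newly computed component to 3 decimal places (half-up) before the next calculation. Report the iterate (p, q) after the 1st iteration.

Iteration 1:
  p = (-5 - (-4)·0.000) / (7) = -0.714
  q = (10 - (-4)·0.000) / (6) = 1.667

(-0.714, 1.667)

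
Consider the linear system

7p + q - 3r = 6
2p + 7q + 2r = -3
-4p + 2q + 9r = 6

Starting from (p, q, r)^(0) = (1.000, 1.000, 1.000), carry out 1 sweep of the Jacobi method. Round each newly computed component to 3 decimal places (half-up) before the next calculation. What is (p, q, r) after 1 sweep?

(1.143, -1.000, 0.889)

Iteration 1:
  p = (6 - (1)·1.000 - (-3)·1.000) / (7) = 1.143
  q = (-3 - (2)·1.000 - (2)·1.000) / (7) = -1.000
  r = (6 - (-4)·1.000 - (2)·1.000) / (9) = 0.889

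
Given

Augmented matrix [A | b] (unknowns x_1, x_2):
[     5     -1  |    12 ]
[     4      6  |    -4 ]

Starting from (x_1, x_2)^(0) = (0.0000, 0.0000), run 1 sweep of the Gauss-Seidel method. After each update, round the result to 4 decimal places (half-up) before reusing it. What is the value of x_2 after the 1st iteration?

Iteration 1:
  x_1 = (12 - (-1)·0.0000) / (5) = 2.4000
  x_2 = (-4 - (4)·2.4000) / (6) = -2.2667

-2.2667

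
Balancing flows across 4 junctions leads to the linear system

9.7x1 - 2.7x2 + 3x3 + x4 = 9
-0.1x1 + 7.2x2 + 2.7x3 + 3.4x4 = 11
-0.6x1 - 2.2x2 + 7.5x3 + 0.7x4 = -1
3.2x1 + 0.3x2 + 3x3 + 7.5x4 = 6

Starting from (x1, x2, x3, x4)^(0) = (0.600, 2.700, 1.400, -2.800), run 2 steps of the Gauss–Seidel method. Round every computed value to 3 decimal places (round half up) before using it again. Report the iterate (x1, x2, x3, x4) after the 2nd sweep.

Iteration 1:
  x1 = (9 - (-2.7)·2.700 - (3)·1.400 - (1)·-2.800) / (9.7) = 1.535
  x2 = (11 - (-0.1)·1.535 - (2.7)·1.400 - (3.4)·-2.800) / (7.2) = 2.346
  x3 = (-1 - (-0.6)·1.535 - (-2.2)·2.346 - (0.7)·-2.800) / (7.5) = 0.939
  x4 = (6 - (3.2)·1.535 - (0.3)·2.346 - (3)·0.939) / (7.5) = -0.324
Iteration 2:
  x1 = (9 - (-2.7)·2.346 - (3)·0.939 - (1)·-0.324) / (9.7) = 1.324
  x2 = (11 - (-0.1)·1.324 - (2.7)·0.939 - (3.4)·-0.324) / (7.2) = 1.347
  x3 = (-1 - (-0.6)·1.324 - (-2.2)·1.347 - (0.7)·-0.324) / (7.5) = 0.398
  x4 = (6 - (3.2)·1.324 - (0.3)·1.347 - (3)·0.398) / (7.5) = 0.022

(1.324, 1.347, 0.398, 0.022)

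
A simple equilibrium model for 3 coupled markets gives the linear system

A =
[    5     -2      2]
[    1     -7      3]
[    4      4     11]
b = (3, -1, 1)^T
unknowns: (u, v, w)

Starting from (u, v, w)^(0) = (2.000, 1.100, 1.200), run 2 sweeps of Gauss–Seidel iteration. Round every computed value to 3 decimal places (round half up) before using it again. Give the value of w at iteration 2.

Iteration 1:
  u = (3 - (-2)·1.100 - (2)·1.200) / (5) = 0.560
  v = (-1 - (1)·0.560 - (3)·1.200) / (-7) = 0.737
  w = (1 - (4)·0.560 - (4)·0.737) / (11) = -0.381
Iteration 2:
  u = (3 - (-2)·0.737 - (2)·-0.381) / (5) = 1.047
  v = (-1 - (1)·1.047 - (3)·-0.381) / (-7) = 0.129
  w = (1 - (4)·1.047 - (4)·0.129) / (11) = -0.337

-0.337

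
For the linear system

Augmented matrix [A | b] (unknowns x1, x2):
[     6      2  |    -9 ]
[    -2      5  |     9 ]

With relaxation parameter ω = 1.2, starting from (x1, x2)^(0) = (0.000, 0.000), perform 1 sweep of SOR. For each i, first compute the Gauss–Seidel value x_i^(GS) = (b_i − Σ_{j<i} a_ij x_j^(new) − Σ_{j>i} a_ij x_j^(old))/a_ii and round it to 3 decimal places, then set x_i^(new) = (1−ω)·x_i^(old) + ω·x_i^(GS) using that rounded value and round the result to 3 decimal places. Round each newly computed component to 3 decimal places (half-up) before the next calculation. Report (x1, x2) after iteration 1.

Iteration 1:
  x1: GS value = (-9 - (2)·0.000) / (6) = -1.500;  x1 ← (1−ω)·0.000 + ω·-1.500 = -1.800
  x2: GS value = (9 - (-2)·-1.800) / (5) = 1.080;  x2 ← (1−ω)·0.000 + ω·1.080 = 1.296

(-1.800, 1.296)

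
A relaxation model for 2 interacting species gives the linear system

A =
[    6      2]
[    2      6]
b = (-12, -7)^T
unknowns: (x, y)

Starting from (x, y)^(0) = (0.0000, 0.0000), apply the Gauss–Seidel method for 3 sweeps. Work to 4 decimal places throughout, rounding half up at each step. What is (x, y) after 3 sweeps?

Iteration 1:
  x = (-12 - (2)·0.0000) / (6) = -2.0000
  y = (-7 - (2)·-2.0000) / (6) = -0.5000
Iteration 2:
  x = (-12 - (2)·-0.5000) / (6) = -1.8333
  y = (-7 - (2)·-1.8333) / (6) = -0.5556
Iteration 3:
  x = (-12 - (2)·-0.5556) / (6) = -1.8148
  y = (-7 - (2)·-1.8148) / (6) = -0.5617

(-1.8148, -0.5617)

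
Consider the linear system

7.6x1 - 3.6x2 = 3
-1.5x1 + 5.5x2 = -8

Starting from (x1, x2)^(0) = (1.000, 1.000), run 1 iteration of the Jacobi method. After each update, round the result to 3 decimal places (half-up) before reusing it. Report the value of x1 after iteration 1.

0.868

Iteration 1:
  x1 = (3 - (-3.6)·1.000) / (7.6) = 0.868
  x2 = (-8 - (-1.5)·1.000) / (5.5) = -1.182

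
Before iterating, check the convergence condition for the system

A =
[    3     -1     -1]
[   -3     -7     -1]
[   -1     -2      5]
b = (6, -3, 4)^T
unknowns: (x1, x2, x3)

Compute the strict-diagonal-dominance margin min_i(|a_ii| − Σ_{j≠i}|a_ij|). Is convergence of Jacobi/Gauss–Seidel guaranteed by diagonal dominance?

row 1: |3| − (1+1) = 1
row 2: |-7| − (3+1) = 3
row 3: |5| − (1+2) = 2
minimum over rows = 1 → strictly diagonally dominant (convergence guaranteed)

1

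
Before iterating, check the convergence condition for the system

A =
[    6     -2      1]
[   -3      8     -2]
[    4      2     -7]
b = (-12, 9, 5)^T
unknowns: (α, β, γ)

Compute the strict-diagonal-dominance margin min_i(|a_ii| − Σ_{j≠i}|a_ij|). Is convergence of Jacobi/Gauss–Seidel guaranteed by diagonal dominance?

row 1: |6| − (2+1) = 3
row 2: |8| − (3+2) = 3
row 3: |-7| − (4+2) = 1
minimum over rows = 1 → strictly diagonally dominant (convergence guaranteed)

1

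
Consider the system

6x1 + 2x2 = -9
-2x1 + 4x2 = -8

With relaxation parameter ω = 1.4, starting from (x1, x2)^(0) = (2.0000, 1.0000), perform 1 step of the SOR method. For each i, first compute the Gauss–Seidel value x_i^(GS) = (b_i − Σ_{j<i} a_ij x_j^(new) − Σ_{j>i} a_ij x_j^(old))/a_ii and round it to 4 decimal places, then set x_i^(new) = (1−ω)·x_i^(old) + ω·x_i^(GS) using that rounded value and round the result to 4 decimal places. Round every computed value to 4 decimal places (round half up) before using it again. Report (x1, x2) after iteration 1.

Iteration 1:
  x1: GS value = (-9 - (2)·1.0000) / (6) = -1.8333;  x1 ← (1−ω)·2.0000 + ω·-1.8333 = -3.3666
  x2: GS value = (-8 - (-2)·-3.3666) / (4) = -3.6833;  x2 ← (1−ω)·1.0000 + ω·-3.6833 = -5.5566

(-3.3666, -5.5566)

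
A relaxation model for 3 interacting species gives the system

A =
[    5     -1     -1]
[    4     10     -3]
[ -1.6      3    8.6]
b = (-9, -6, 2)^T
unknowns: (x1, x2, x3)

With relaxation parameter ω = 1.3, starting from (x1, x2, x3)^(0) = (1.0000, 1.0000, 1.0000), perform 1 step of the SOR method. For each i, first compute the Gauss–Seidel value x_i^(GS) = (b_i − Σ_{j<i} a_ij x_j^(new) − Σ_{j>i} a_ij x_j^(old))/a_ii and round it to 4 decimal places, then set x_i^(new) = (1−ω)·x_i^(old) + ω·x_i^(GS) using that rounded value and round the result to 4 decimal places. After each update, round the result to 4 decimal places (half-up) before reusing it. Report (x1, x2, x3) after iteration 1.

Iteration 1:
  x1: GS value = (-9 - (-1)·1.0000 - (-1)·1.0000) / (5) = -1.4000;  x1 ← (1−ω)·1.0000 + ω·-1.4000 = -2.1200
  x2: GS value = (-6 - (4)·-2.1200 - (-3)·1.0000) / (10) = 0.5480;  x2 ← (1−ω)·1.0000 + ω·0.5480 = 0.4124
  x3: GS value = (2 - (-1.6)·-2.1200 - (3)·0.4124) / (8.6) = -0.3057;  x3 ← (1−ω)·1.0000 + ω·-0.3057 = -0.6974

(-2.1200, 0.4124, -0.6974)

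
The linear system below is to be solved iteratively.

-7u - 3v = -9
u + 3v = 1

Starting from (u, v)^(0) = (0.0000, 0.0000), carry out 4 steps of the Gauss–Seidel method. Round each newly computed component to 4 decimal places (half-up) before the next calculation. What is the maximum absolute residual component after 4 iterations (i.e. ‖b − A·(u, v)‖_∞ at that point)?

0.0009

Iteration 1:
  u = (-9 - (-3)·0.0000) / (-7) = 1.2857
  v = (1 - (1)·1.2857) / (3) = -0.0952
Iteration 2:
  u = (-9 - (-3)·-0.0952) / (-7) = 1.3265
  v = (1 - (1)·1.3265) / (3) = -0.1088
Iteration 3:
  u = (-9 - (-3)·-0.1088) / (-7) = 1.3323
  v = (1 - (1)·1.3323) / (3) = -0.1108
Iteration 4:
  u = (-9 - (-3)·-0.1108) / (-7) = 1.3332
  v = (1 - (1)·1.3332) / (3) = -0.1111
Residual b − A·x = (-0.0009, 0.0001); ∞-norm = 0.0009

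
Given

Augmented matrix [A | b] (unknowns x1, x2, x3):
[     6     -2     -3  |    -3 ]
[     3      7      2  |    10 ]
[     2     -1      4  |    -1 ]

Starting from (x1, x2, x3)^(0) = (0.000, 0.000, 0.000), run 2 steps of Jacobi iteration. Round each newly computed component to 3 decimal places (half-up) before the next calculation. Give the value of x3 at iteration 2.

0.357

Iteration 1:
  x1 = (-3 - (-2)·0.000 - (-3)·0.000) / (6) = -0.500
  x2 = (10 - (3)·0.000 - (2)·0.000) / (7) = 1.429
  x3 = (-1 - (2)·0.000 - (-1)·0.000) / (4) = -0.250
Iteration 2:
  x1 = (-3 - (-2)·1.429 - (-3)·-0.250) / (6) = -0.149
  x2 = (10 - (3)·-0.500 - (2)·-0.250) / (7) = 1.714
  x3 = (-1 - (2)·-0.500 - (-1)·1.429) / (4) = 0.357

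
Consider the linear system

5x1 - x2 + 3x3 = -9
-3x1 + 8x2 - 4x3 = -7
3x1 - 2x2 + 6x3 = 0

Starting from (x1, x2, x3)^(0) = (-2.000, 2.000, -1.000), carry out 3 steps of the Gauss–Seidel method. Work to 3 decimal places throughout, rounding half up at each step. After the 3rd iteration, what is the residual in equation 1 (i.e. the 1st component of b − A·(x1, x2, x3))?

-0.557

Iteration 1:
  x1 = (-9 - (-1)·2.000 - (3)·-1.000) / (5) = -0.800
  x2 = (-7 - (-3)·-0.800 - (-4)·-1.000) / (8) = -1.675
  x3 = (0 - (3)·-0.800 - (-2)·-1.675) / (6) = -0.158
Iteration 2:
  x1 = (-9 - (-1)·-1.675 - (3)·-0.158) / (5) = -2.040
  x2 = (-7 - (-3)·-2.040 - (-4)·-0.158) / (8) = -1.719
  x3 = (0 - (3)·-2.040 - (-2)·-1.719) / (6) = 0.447
Iteration 3:
  x1 = (-9 - (-1)·-1.719 - (3)·0.447) / (5) = -2.412
  x2 = (-7 - (-3)·-2.412 - (-4)·0.447) / (8) = -1.556
  x3 = (0 - (3)·-2.412 - (-2)·-1.556) / (6) = 0.687
Residual b − A·x = (-0.557, 0.960, 0.002)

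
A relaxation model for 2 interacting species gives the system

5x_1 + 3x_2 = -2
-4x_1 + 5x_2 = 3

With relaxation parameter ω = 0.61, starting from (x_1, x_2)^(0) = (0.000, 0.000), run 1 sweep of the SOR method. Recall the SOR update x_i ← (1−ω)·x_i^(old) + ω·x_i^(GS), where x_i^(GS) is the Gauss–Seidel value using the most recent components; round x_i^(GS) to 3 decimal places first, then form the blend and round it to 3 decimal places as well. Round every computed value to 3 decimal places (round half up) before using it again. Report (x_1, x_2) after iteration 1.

(-0.244, 0.247)

Iteration 1:
  x_1: GS value = (-2 - (3)·0.000) / (5) = -0.400;  x_1 ← (1−ω)·0.000 + ω·-0.400 = -0.244
  x_2: GS value = (3 - (-4)·-0.244) / (5) = 0.405;  x_2 ← (1−ω)·0.000 + ω·0.405 = 0.247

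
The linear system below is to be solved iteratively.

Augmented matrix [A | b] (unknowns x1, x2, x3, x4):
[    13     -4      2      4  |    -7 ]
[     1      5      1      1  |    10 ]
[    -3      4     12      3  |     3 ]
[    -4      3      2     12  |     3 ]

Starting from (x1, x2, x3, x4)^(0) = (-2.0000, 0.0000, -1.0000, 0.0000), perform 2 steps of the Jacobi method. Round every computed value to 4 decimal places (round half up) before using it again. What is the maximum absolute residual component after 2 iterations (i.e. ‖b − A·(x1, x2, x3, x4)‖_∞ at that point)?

Iteration 1:
  x1 = (-7 - (-4)·0.0000 - (2)·-1.0000 - (4)·0.0000) / (13) = -0.3846
  x2 = (10 - (1)·-2.0000 - (1)·-1.0000 - (1)·0.0000) / (5) = 2.6000
  x3 = (3 - (-3)·-2.0000 - (4)·0.0000 - (3)·0.0000) / (12) = -0.2500
  x4 = (3 - (-4)·-2.0000 - (3)·0.0000 - (2)·-1.0000) / (12) = -0.2500
Iteration 2:
  x1 = (-7 - (-4)·2.6000 - (2)·-0.2500 - (4)·-0.2500) / (13) = 0.3769
  x2 = (10 - (1)·-0.3846 - (1)·-0.2500 - (1)·-0.2500) / (5) = 2.1769
  x3 = (3 - (-3)·-0.3846 - (4)·2.6000 - (3)·-0.2500) / (12) = -0.6503
  x4 = (3 - (-4)·-0.3846 - (3)·2.6000 - (2)·-0.2500) / (12) = -0.4865
Residual b − A·x = (0.0545, -0.1246, 4.6862, 5.1155); ∞-norm = 5.1155

5.1155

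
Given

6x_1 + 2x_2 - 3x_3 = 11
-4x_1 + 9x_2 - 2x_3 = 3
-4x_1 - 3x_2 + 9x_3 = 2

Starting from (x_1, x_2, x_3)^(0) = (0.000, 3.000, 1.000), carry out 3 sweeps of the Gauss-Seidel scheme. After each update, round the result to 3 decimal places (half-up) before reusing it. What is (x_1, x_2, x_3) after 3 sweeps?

(2.148, 1.652, 1.728)

Iteration 1:
  x_1 = (11 - (2)·3.000 - (-3)·1.000) / (6) = 1.333
  x_2 = (3 - (-4)·1.333 - (-2)·1.000) / (9) = 1.148
  x_3 = (2 - (-4)·1.333 - (-3)·1.148) / (9) = 1.197
Iteration 2:
  x_1 = (11 - (2)·1.148 - (-3)·1.197) / (6) = 2.049
  x_2 = (3 - (-4)·2.049 - (-2)·1.197) / (9) = 1.510
  x_3 = (2 - (-4)·2.049 - (-3)·1.510) / (9) = 1.636
Iteration 3:
  x_1 = (11 - (2)·1.510 - (-3)·1.636) / (6) = 2.148
  x_2 = (3 - (-4)·2.148 - (-2)·1.636) / (9) = 1.652
  x_3 = (2 - (-4)·2.148 - (-3)·1.652) / (9) = 1.728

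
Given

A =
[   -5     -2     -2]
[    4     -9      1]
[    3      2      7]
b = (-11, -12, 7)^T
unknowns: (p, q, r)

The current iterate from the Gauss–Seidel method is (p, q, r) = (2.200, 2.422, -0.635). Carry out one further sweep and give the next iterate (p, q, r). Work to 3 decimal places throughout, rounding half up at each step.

(1.485, 1.923, -0.186)

One sweep:
  p = (-11 - (-2)·2.422 - (-2)·-0.635) / (-5) = 1.485
  q = (-12 - (4)·1.485 - (1)·-0.635) / (-9) = 1.923
  r = (7 - (3)·1.485 - (2)·1.923) / (7) = -0.186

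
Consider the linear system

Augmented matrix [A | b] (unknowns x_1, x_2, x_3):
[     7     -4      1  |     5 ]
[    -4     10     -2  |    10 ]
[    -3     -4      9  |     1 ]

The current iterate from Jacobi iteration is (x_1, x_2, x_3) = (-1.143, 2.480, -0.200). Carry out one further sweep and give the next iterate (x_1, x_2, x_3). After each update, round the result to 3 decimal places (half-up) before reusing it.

(2.160, 0.503, 0.832)

One sweep:
  x_1 = (5 - (-4)·2.480 - (1)·-0.200) / (7) = 2.160
  x_2 = (10 - (-4)·-1.143 - (-2)·-0.200) / (10) = 0.503
  x_3 = (1 - (-3)·-1.143 - (-4)·2.480) / (9) = 0.832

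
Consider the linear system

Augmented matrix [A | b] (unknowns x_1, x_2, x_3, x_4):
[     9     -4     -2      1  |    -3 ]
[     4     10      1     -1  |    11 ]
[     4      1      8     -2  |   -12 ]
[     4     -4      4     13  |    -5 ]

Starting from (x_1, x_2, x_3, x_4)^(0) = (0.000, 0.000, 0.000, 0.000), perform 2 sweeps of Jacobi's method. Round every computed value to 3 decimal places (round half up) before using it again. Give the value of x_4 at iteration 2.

0.518

Iteration 1:
  x_1 = (-3 - (-4)·0.000 - (-2)·0.000 - (1)·0.000) / (9) = -0.333
  x_2 = (11 - (4)·0.000 - (1)·0.000 - (-1)·0.000) / (10) = 1.100
  x_3 = (-12 - (4)·0.000 - (1)·0.000 - (-2)·0.000) / (8) = -1.500
  x_4 = (-5 - (4)·0.000 - (-4)·0.000 - (4)·0.000) / (13) = -0.385
Iteration 2:
  x_1 = (-3 - (-4)·1.100 - (-2)·-1.500 - (1)·-0.385) / (9) = -0.135
  x_2 = (11 - (4)·-0.333 - (1)·-1.500 - (-1)·-0.385) / (10) = 1.345
  x_3 = (-12 - (4)·-0.333 - (1)·1.100 - (-2)·-0.385) / (8) = -1.567
  x_4 = (-5 - (4)·-0.333 - (-4)·1.100 - (4)·-1.500) / (13) = 0.518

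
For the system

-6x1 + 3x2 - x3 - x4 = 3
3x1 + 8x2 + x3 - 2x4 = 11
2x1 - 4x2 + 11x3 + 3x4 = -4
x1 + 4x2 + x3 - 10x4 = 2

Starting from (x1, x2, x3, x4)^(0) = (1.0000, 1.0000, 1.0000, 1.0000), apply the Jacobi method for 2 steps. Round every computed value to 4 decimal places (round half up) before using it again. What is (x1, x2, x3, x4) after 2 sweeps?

Iteration 1:
  x1 = (3 - (3)·1.0000 - (-1)·1.0000 - (-1)·1.0000) / (-6) = -0.3333
  x2 = (11 - (3)·1.0000 - (1)·1.0000 - (-2)·1.0000) / (8) = 1.1250
  x3 = (-4 - (2)·1.0000 - (-4)·1.0000 - (3)·1.0000) / (11) = -0.4545
  x4 = (2 - (1)·1.0000 - (4)·1.0000 - (1)·1.0000) / (-10) = 0.4000
Iteration 2:
  x1 = (3 - (3)·1.1250 - (-1)·-0.4545 - (-1)·0.4000) / (-6) = 0.0716
  x2 = (11 - (3)·-0.3333 - (1)·-0.4545 - (-2)·0.4000) / (8) = 1.6568
  x3 = (-4 - (2)·-0.3333 - (-4)·1.1250 - (3)·0.4000) / (11) = -0.0030
  x4 = (2 - (1)·-0.3333 - (4)·1.1250 - (1)·-0.4545) / (-10) = 0.1712

(0.0716, 1.6568, -0.0030, 0.1712)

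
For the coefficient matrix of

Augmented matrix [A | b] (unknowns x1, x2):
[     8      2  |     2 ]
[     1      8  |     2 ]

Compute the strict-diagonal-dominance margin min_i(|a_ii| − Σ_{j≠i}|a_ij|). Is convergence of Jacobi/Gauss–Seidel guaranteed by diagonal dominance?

row 1: |8| − (2) = 6
row 2: |8| − (1) = 7
minimum over rows = 6 → strictly diagonally dominant (convergence guaranteed)

6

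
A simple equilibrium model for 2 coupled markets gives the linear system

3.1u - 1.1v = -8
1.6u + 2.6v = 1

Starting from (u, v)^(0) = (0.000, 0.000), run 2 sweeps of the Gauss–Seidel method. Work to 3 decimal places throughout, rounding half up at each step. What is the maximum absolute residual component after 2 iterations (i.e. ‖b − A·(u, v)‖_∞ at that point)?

Iteration 1:
  u = (-8 - (-1.1)·0.000) / (3.1) = -2.581
  v = (1 - (1.6)·-2.581) / (2.6) = 1.973
Iteration 2:
  u = (-8 - (-1.1)·1.973) / (3.1) = -1.881
  v = (1 - (1.6)·-1.881) / (2.6) = 1.542
Residual b − A·x = (-0.473, 0.000); ∞-norm = 0.473

0.473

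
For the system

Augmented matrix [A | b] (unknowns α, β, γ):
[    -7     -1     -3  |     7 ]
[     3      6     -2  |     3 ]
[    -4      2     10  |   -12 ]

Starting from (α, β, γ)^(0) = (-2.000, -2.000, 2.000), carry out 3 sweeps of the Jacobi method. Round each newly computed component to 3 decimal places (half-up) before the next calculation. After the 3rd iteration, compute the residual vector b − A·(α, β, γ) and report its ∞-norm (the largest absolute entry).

Iteration 1:
  α = (7 - (-1)·-2.000 - (-3)·2.000) / (-7) = -1.571
  β = (3 - (3)·-2.000 - (-2)·2.000) / (6) = 2.167
  γ = (-12 - (-4)·-2.000 - (2)·-2.000) / (10) = -1.600
Iteration 2:
  α = (7 - (-1)·2.167 - (-3)·-1.600) / (-7) = -0.624
  β = (3 - (3)·-1.571 - (-2)·-1.600) / (6) = 0.752
  γ = (-12 - (-4)·-1.571 - (2)·2.167) / (10) = -2.262
Iteration 3:
  α = (7 - (-1)·0.752 - (-3)·-2.262) / (-7) = -0.138
  β = (3 - (3)·-0.624 - (-2)·-2.262) / (6) = 0.058
  γ = (-12 - (-4)·-0.624 - (2)·0.752) / (10) = -1.600
Residual b − A·x = (1.292, -0.134, 3.332); ∞-norm = 3.332

3.332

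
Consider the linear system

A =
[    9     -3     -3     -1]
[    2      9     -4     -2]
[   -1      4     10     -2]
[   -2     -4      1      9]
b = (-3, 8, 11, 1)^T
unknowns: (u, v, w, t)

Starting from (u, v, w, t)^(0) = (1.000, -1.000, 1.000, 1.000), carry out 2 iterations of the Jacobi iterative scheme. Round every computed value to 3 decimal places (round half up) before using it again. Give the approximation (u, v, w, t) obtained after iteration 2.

Iteration 1:
  u = (-3 - (-3)·-1.000 - (-3)·1.000 - (-1)·1.000) / (9) = -0.222
  v = (8 - (2)·1.000 - (-4)·1.000 - (-2)·1.000) / (9) = 1.333
  w = (11 - (-1)·1.000 - (4)·-1.000 - (-2)·1.000) / (10) = 1.800
  t = (1 - (-2)·1.000 - (-4)·-1.000 - (1)·1.000) / (9) = -0.222
Iteration 2:
  u = (-3 - (-3)·1.333 - (-3)·1.800 - (-1)·-0.222) / (9) = 0.686
  v = (8 - (2)·-0.222 - (-4)·1.800 - (-2)·-0.222) / (9) = 1.689
  w = (11 - (-1)·-0.222 - (4)·1.333 - (-2)·-0.222) / (10) = 0.500
  t = (1 - (-2)·-0.222 - (-4)·1.333 - (1)·1.800) / (9) = 0.454

(0.686, 1.689, 0.500, 0.454)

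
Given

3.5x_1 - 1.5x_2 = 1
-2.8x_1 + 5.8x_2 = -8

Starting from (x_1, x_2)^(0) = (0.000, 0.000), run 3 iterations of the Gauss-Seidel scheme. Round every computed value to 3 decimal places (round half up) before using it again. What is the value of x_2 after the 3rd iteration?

-1.551

Iteration 1:
  x_1 = (1 - (-1.5)·0.000) / (3.5) = 0.286
  x_2 = (-8 - (-2.8)·0.286) / (5.8) = -1.241
Iteration 2:
  x_1 = (1 - (-1.5)·-1.241) / (3.5) = -0.246
  x_2 = (-8 - (-2.8)·-0.246) / (5.8) = -1.498
Iteration 3:
  x_1 = (1 - (-1.5)·-1.498) / (3.5) = -0.356
  x_2 = (-8 - (-2.8)·-0.356) / (5.8) = -1.551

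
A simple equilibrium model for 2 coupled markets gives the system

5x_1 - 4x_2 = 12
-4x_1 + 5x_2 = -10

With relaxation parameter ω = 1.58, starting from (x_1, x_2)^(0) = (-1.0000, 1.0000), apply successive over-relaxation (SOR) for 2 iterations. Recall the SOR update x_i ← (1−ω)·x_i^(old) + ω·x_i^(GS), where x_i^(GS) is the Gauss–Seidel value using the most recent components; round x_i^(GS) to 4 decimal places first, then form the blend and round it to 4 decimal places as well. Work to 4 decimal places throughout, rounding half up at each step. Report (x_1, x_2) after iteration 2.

Iteration 1:
  x_1: GS value = (12 - (-4)·1.0000) / (5) = 3.2000;  x_1 ← (1−ω)·-1.0000 + ω·3.2000 = 5.6360
  x_2: GS value = (-10 - (-4)·5.6360) / (5) = 2.5088;  x_2 ← (1−ω)·1.0000 + ω·2.5088 = 3.3839
Iteration 2:
  x_1: GS value = (12 - (-4)·3.3839) / (5) = 5.1071;  x_1 ← (1−ω)·5.6360 + ω·5.1071 = 4.8003
  x_2: GS value = (-10 - (-4)·4.8003) / (5) = 1.8402;  x_2 ← (1−ω)·3.3839 + ω·1.8402 = 0.9449

(4.8003, 0.9449)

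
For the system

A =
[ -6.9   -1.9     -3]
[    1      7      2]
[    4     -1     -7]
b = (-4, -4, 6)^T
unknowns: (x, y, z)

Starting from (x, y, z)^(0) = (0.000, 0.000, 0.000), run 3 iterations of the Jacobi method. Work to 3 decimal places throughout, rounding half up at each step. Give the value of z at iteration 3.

Iteration 1:
  x = (-4 - (-1.9)·0.000 - (-3)·0.000) / (-6.9) = 0.580
  y = (-4 - (1)·0.000 - (2)·0.000) / (7) = -0.571
  z = (6 - (4)·0.000 - (-1)·0.000) / (-7) = -0.857
Iteration 2:
  x = (-4 - (-1.9)·-0.571 - (-3)·-0.857) / (-6.9) = 1.110
  y = (-4 - (1)·0.580 - (2)·-0.857) / (7) = -0.409
  z = (6 - (4)·0.580 - (-1)·-0.571) / (-7) = -0.444
Iteration 3:
  x = (-4 - (-1.9)·-0.409 - (-3)·-0.444) / (-6.9) = 0.885
  y = (-4 - (1)·1.110 - (2)·-0.444) / (7) = -0.603
  z = (6 - (4)·1.110 - (-1)·-0.409) / (-7) = -0.164

-0.164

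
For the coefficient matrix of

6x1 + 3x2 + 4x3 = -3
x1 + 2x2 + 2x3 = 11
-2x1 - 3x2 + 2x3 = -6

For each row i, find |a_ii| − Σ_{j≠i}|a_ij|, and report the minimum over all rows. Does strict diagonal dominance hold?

-3

row 1: |6| − (3+4) = -1
row 2: |2| − (1+2) = -1
row 3: |2| − (2+3) = -3
minimum over rows = -3 → not strictly diagonally dominant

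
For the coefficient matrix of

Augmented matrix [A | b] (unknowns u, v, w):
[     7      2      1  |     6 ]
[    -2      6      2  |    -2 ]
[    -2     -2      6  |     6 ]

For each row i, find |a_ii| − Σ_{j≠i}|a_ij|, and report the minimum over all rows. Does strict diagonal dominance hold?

row 1: |7| − (2+1) = 4
row 2: |6| − (2+2) = 2
row 3: |6| − (2+2) = 2
minimum over rows = 2 → strictly diagonally dominant (convergence guaranteed)

2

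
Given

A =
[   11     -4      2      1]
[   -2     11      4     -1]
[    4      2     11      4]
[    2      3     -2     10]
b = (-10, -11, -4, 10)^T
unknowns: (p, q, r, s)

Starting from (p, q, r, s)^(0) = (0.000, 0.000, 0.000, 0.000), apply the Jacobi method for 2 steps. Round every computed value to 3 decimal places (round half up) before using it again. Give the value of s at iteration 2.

Iteration 1:
  p = (-10 - (-4)·0.000 - (2)·0.000 - (1)·0.000) / (11) = -0.909
  q = (-11 - (-2)·0.000 - (4)·0.000 - (-1)·0.000) / (11) = -1.000
  r = (-4 - (4)·0.000 - (2)·0.000 - (4)·0.000) / (11) = -0.364
  s = (10 - (2)·0.000 - (3)·0.000 - (-2)·0.000) / (10) = 1.000
Iteration 2:
  p = (-10 - (-4)·-1.000 - (2)·-0.364 - (1)·1.000) / (11) = -1.297
  q = (-11 - (-2)·-0.909 - (4)·-0.364 - (-1)·1.000) / (11) = -0.942
  r = (-4 - (4)·-0.909 - (2)·-1.000 - (4)·1.000) / (11) = -0.215
  s = (10 - (2)·-0.909 - (3)·-1.000 - (-2)·-0.364) / (10) = 1.409

1.409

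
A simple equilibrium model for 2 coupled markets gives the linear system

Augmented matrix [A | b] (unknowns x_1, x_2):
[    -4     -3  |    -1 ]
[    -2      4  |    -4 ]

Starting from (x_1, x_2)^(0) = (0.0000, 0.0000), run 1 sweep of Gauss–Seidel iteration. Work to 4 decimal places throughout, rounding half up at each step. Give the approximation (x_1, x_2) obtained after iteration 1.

(0.2500, -0.8750)

Iteration 1:
  x_1 = (-1 - (-3)·0.0000) / (-4) = 0.2500
  x_2 = (-4 - (-2)·0.2500) / (4) = -0.8750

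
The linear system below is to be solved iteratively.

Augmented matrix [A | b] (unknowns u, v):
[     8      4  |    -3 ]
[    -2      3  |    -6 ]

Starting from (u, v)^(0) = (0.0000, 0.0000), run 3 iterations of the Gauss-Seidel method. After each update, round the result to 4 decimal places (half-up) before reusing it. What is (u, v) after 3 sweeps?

Iteration 1:
  u = (-3 - (4)·0.0000) / (8) = -0.3750
  v = (-6 - (-2)·-0.3750) / (3) = -2.2500
Iteration 2:
  u = (-3 - (4)·-2.2500) / (8) = 0.7500
  v = (-6 - (-2)·0.7500) / (3) = -1.5000
Iteration 3:
  u = (-3 - (4)·-1.5000) / (8) = 0.3750
  v = (-6 - (-2)·0.3750) / (3) = -1.7500

(0.3750, -1.7500)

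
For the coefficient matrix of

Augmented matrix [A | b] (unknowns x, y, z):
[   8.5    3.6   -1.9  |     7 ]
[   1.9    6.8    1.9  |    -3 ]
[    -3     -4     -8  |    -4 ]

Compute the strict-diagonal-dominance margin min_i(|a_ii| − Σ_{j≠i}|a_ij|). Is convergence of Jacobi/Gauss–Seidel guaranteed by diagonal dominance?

row 1: |8.5| − (3.6+1.9) = 3
row 2: |6.8| − (1.9+1.9) = 3
row 3: |-8| − (3+4) = 1
minimum over rows = 1 → strictly diagonally dominant (convergence guaranteed)

1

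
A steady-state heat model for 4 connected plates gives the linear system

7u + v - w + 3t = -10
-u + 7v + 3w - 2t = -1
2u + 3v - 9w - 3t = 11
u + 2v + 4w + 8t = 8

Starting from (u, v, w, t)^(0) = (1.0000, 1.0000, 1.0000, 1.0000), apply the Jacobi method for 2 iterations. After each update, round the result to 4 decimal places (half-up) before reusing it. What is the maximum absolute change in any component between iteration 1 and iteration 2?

1.6429

Iteration 1:
  u = (-10 - (1)·1.0000 - (-1)·1.0000 - (3)·1.0000) / (7) = -1.8571
  v = (-1 - (-1)·1.0000 - (3)·1.0000 - (-2)·1.0000) / (7) = -0.1429
  w = (11 - (2)·1.0000 - (3)·1.0000 - (-3)·1.0000) / (-9) = -1.0000
  t = (8 - (1)·1.0000 - (2)·1.0000 - (4)·1.0000) / (8) = 0.1250
Iteration 2:
  u = (-10 - (1)·-0.1429 - (-1)·-1.0000 - (3)·0.1250) / (7) = -1.6046
  v = (-1 - (-1)·-1.8571 - (3)·-1.0000 - (-2)·0.1250) / (7) = 0.0561
  w = (11 - (2)·-1.8571 - (3)·-0.1429 - (-3)·0.1250) / (-9) = -1.7242
  t = (8 - (1)·-1.8571 - (2)·-0.1429 - (4)·-1.0000) / (8) = 1.7679
Change: (0.2525, 0.1990, -0.7242, 1.6429) → max |·| = 1.6429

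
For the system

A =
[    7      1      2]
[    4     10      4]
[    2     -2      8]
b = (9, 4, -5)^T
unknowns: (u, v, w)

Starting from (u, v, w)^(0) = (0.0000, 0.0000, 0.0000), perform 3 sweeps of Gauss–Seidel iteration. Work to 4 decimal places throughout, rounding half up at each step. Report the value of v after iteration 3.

0.1749

Iteration 1:
  u = (9 - (1)·0.0000 - (2)·0.0000) / (7) = 1.2857
  v = (4 - (4)·1.2857 - (4)·0.0000) / (10) = -0.1143
  w = (-5 - (2)·1.2857 - (-2)·-0.1143) / (8) = -0.9750
Iteration 2:
  u = (9 - (1)·-0.1143 - (2)·-0.9750) / (7) = 1.5806
  v = (4 - (4)·1.5806 - (4)·-0.9750) / (10) = 0.1578
  w = (-5 - (2)·1.5806 - (-2)·0.1578) / (8) = -0.9807
Iteration 3:
  u = (9 - (1)·0.1578 - (2)·-0.9807) / (7) = 1.5434
  v = (4 - (4)·1.5434 - (4)·-0.9807) / (10) = 0.1749
  w = (-5 - (2)·1.5434 - (-2)·0.1749) / (8) = -0.9671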